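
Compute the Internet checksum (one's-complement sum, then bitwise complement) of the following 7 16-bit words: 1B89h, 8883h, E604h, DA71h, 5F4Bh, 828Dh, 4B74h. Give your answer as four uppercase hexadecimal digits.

One's-complement addition (fold any carry out of bit 15 back into bit 0):
  0x1B89 + 0x8883 = 0x0A40C
  0xA40C + 0xE604 = 0x18A10 → wrap carry → 0x8A11
  0x8A11 + 0xDA71 = 0x16482 → wrap carry → 0x6483
  0x6483 + 0x5F4B = 0x0C3CE
  0xC3CE + 0x828D = 0x1465B → wrap carry → 0x465C
  0x465C + 0x4B74 = 0x091D0
One's-complement sum = 0x91D0.
Checksum = ~0x91D0 & 0xFFFF = 0x6E2F.

6E2F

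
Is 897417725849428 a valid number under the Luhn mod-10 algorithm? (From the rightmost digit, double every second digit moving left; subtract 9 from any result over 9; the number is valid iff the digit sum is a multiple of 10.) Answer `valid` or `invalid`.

valid

From the right, keep odd positions and double even positions (subtract 9 from any doubled value over 9):
  doubled (positions 2,4,...): 4 9 7 4 5 8 9 → sum 46
  kept (positions 1,3,...): 8 4 4 5 7 1 7 8 → sum 44
Total = 90.
90 mod 10 = 0, so the number is valid.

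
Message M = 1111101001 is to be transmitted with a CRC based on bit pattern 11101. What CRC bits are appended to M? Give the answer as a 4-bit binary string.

0100

Append 4 zeros: 11111010010000. Divide by 11101 (XOR where the leading bit is 1):
  pos 0: 11111 XOR 11101 = 00010
  pos 3: 10010 XOR 11101 = 01111
  pos 4: 11110 XOR 11101 = 00011
  pos 7: 11100 XOR 11101 = 00001
Remainder (last 4 bits) = 0100. This is the CRC / FCS.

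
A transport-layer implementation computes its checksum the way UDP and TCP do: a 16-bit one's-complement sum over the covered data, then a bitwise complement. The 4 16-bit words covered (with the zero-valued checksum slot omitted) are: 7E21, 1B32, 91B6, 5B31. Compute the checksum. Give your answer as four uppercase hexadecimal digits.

79C4

One's-complement addition (fold any carry out of bit 15 back into bit 0):
  0x7E21 + 0x1B32 = 0x09953
  0x9953 + 0x91B6 = 0x12B09 → wrap carry → 0x2B0A
  0x2B0A + 0x5B31 = 0x0863B
One's-complement sum = 0x863B.
Checksum = ~0x863B & 0xFFFF = 0x79C4.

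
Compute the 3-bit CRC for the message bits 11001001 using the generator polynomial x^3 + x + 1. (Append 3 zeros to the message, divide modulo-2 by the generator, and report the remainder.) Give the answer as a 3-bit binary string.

Append 3 zeros: 11001001000. Divide by 1011 (XOR where the leading bit is 1):
  pos 0: 1100 XOR 1011 = 0111
  pos 1: 1111 XOR 1011 = 0100
  pos 2: 1000 XOR 1011 = 0011
  pos 4: 1101 XOR 1011 = 0110
  pos 5: 1100 XOR 1011 = 0111
  pos 6: 1110 XOR 1011 = 0101
  pos 7: 1010 XOR 1011 = 0001
Remainder (last 3 bits) = 001. This is the CRC / FCS.

001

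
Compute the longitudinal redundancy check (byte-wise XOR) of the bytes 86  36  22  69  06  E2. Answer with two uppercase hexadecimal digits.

1F

XOR the bytes together:
  start with 0x86
  0x86 ⊕ 0x36 = 0xB0
  0xB0 ⊕ 0x22 = 0x92
  0x92 ⊕ 0x69 = 0xFB
  0xFB ⊕ 0x06 = 0xFD
  0xFD ⊕ 0xE2 = 0x1F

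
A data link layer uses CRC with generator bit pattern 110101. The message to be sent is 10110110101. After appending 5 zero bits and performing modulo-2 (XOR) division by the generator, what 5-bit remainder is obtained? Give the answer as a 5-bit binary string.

10000

Append 5 zeros: 1011011010100000. Divide by 110101 (XOR where the leading bit is 1):
  pos 0: 101101 XOR 110101 = 011000
  pos 1: 110001 XOR 110101 = 000100
  pos 4: 100010 XOR 110101 = 010111
  pos 5: 101111 XOR 110101 = 011010
  pos 6: 110100 XOR 110101 = 000001
Remainder (last 5 bits) = 10000. This is the CRC / FCS.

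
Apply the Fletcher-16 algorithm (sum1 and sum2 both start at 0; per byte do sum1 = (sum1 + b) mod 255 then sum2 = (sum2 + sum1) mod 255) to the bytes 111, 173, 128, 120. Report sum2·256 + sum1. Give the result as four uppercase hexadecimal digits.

Running sums (mod 255):
  after byte 0 (111): sum1=111, sum2=111
  after byte 1 (173): sum1=29, sum2=140
  after byte 2 (128): sum1=157, sum2=42
  after byte 3 (120): sum1=22, sum2=64
Checksum = sum2·256 + sum1 = 64·256 + 22 = 16406 = 0x4016.

4016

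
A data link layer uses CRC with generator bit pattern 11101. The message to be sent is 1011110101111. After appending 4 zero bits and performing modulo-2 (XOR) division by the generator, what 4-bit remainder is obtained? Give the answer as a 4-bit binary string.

0000

Append 4 zeros: 10111101011110000. Divide by 11101 (XOR where the leading bit is 1):
  pos 0: 10111 XOR 11101 = 01010
  pos 1: 10101 XOR 11101 = 01000
  pos 2: 10000 XOR 11101 = 01101
  pos 3: 11011 XOR 11101 = 00110
  pos 5: 11001 XOR 11101 = 00100
  pos 7: 10011 XOR 11101 = 01110
  pos 8: 11101 XOR 11101 = 00000
Remainder (last 4 bits) = 0000. This is the CRC / FCS.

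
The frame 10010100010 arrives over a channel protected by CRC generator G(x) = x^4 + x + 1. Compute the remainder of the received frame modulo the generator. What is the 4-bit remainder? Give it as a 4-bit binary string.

Modulo-2 division of 10010100010 by 10011:
  pos 0: 10010 XOR 10011 = 00001
  pos 4: 11000 XOR 10011 = 01011
  pos 5: 10111 XOR 10011 = 00100
Remainder = 1000 (nonzero — an error is detected).

1000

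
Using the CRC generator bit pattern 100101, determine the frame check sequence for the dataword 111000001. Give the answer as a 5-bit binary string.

Append 5 zeros: 11100000100000. Divide by 100101 (XOR where the leading bit is 1):
  pos 0: 111000 XOR 100101 = 011101
  pos 1: 111010 XOR 100101 = 011111
  pos 2: 111110 XOR 100101 = 011011
  pos 3: 110111 XOR 100101 = 010010
  pos 4: 100100 XOR 100101 = 000001
Remainder (last 5 bits) = 10000. This is the CRC / FCS.

10000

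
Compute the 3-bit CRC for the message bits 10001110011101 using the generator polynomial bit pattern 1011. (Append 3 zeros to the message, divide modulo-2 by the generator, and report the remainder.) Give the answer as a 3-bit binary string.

110

Append 3 zeros: 10001110011101000. Divide by 1011 (XOR where the leading bit is 1):
  pos 0: 1000 XOR 1011 = 0011
  pos 2: 1111 XOR 1011 = 0100
  pos 3: 1001 XOR 1011 = 0010
  pos 5: 1000 XOR 1011 = 0011
  pos 7: 1111 XOR 1011 = 0100
  pos 8: 1001 XOR 1011 = 0010
  pos 10: 1001 XOR 1011 = 0010
  pos 12: 1000 XOR 1011 = 0011
Remainder (last 3 bits) = 110. This is the CRC / FCS.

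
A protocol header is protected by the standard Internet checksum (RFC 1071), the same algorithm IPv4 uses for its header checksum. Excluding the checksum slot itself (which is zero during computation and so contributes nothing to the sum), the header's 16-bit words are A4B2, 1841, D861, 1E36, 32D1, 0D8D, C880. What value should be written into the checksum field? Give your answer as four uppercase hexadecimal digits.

4395

One's-complement addition (fold any carry out of bit 15 back into bit 0):
  0xA4B2 + 0x1841 = 0x0BCF3
  0xBCF3 + 0xD861 = 0x19554 → wrap carry → 0x9555
  0x9555 + 0x1E36 = 0x0B38B
  0xB38B + 0x32D1 = 0x0E65C
  0xE65C + 0x0D8D = 0x0F3E9
  0xF3E9 + 0xC880 = 0x1BC69 → wrap carry → 0xBC6A
One's-complement sum = 0xBC6A.
Checksum = ~0xBC6A & 0xFFFF = 0x4395.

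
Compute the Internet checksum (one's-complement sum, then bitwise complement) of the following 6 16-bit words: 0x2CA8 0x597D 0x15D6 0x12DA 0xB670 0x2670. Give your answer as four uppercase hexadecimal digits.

7449

One's-complement addition (fold any carry out of bit 15 back into bit 0):
  0x2CA8 + 0x597D = 0x08625
  0x8625 + 0x15D6 = 0x09BFB
  0x9BFB + 0x12DA = 0x0AED5
  0xAED5 + 0xB670 = 0x16545 → wrap carry → 0x6546
  0x6546 + 0x2670 = 0x08BB6
One's-complement sum = 0x8BB6.
Checksum = ~0x8BB6 & 0xFFFF = 0x7449.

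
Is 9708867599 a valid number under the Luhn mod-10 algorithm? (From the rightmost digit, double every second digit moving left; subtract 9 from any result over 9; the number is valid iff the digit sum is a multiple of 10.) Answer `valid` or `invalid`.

From the right, keep odd positions and double even positions (subtract 9 from any doubled value over 9):
  doubled (positions 2,4,...): 9 5 7 0 9 → sum 30
  kept (positions 1,3,...): 9 5 6 8 7 → sum 35
Total = 65.
65 mod 10 = 5, so the number is invalid.

invalid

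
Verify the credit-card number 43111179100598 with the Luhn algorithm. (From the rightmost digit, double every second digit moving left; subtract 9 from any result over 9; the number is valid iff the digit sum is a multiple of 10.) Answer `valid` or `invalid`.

From the right, keep odd positions and double even positions (subtract 9 from any doubled value over 9):
  doubled (positions 2,4,...): 9 0 2 5 2 2 8 → sum 28
  kept (positions 1,3,...): 8 5 0 9 1 1 3 → sum 27
Total = 55.
55 mod 10 = 5, so the number is invalid.

invalid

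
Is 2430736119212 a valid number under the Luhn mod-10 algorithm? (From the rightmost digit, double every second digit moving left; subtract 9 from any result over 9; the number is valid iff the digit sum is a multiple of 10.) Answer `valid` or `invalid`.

valid

From the right, keep odd positions and double even positions (subtract 9 from any doubled value over 9):
  doubled (positions 2,4,...): 2 9 2 6 0 8 → sum 27
  kept (positions 1,3,...): 2 2 1 6 7 3 2 → sum 23
Total = 50.
50 mod 10 = 0, so the number is valid.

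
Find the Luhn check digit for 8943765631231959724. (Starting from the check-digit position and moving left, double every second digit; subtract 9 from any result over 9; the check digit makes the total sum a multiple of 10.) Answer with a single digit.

Partial digits right→left: 4 2 7 9 5 9 1 3 2 1 3 6 5 6 7 3 4 9 8
Double every second digit counting from the check-digit position (so the 1st, 3rd, 5th, ... of the partial from the right).
  doubled (with −9 where >9): 8 5 1 2 4 6 1 5 8 7 → sum 47
  kept as-is: 2 9 9 3 1 6 6 3 9 → sum 48
Total = 47 + 48 = 95.
Check digit = (10 − (95 mod 10)) mod 10 = 5.

5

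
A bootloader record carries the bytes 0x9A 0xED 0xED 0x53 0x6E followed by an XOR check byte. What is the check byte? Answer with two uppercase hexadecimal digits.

XOR the bytes together:
  start with 0x9A
  0x9A ⊕ 0xED = 0x77
  0x77 ⊕ 0xED = 0x9A
  0x9A ⊕ 0x53 = 0xC9
  0xC9 ⊕ 0x6E = 0xA7

A7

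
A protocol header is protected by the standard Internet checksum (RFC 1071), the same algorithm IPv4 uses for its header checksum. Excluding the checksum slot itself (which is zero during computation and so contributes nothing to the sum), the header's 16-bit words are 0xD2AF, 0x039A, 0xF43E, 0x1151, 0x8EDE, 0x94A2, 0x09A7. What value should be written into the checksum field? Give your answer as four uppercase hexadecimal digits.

F6FD

One's-complement addition (fold any carry out of bit 15 back into bit 0):
  0xD2AF + 0x039A = 0x0D649
  0xD649 + 0xF43E = 0x1CA87 → wrap carry → 0xCA88
  0xCA88 + 0x1151 = 0x0DBD9
  0xDBD9 + 0x8EDE = 0x16AB7 → wrap carry → 0x6AB8
  0x6AB8 + 0x94A2 = 0x0FF5A
  0xFF5A + 0x09A7 = 0x10901 → wrap carry → 0x0902
One's-complement sum = 0x0902.
Checksum = ~0x0902 & 0xFFFF = 0xF6FD.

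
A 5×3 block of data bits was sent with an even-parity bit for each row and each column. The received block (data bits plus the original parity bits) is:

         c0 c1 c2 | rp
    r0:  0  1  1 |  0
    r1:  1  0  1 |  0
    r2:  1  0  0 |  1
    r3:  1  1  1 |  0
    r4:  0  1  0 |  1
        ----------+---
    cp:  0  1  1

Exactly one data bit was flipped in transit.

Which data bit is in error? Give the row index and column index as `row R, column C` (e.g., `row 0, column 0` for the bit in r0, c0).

row 3, column 0

Recompute each row's even parity and compare to rp:
  r0: data parity 0, sent rp 0 → ok
  r1: data parity 0, sent rp 0 → ok
  r2: data parity 1, sent rp 1 → ok
  r3: data parity 1, sent rp 0 → mismatch
  r4: data parity 1, sent rp 1 → ok
Recompute each column's even parity and compare to cp:
  c0: data parity 1, sent cp 0 → mismatch
  c1: data parity 1, sent cp 1 → ok
  c2: data parity 1, sent cp 1 → ok
Exactly one row (r3) and one column (c0) fail → the flipped bit is at their intersection.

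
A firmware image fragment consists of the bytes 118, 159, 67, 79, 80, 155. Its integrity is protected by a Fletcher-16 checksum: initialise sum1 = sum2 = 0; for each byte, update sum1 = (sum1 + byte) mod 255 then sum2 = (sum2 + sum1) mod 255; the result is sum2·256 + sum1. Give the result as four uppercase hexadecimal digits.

1C94

Running sums (mod 255):
  after byte 0 (118): sum1=118, sum2=118
  after byte 1 (159): sum1=22, sum2=140
  after byte 2 (67): sum1=89, sum2=229
  after byte 3 (79): sum1=168, sum2=142
  after byte 4 (80): sum1=248, sum2=135
  after byte 5 (155): sum1=148, sum2=28
Checksum = sum2·256 + sum1 = 28·256 + 148 = 7316 = 0x1C94.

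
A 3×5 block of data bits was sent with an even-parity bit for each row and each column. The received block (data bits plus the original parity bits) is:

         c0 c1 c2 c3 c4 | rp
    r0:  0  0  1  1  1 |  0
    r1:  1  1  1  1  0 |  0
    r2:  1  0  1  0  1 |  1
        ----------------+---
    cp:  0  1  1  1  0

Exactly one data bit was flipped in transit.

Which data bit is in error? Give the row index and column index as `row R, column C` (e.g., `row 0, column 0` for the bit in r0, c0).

Recompute each row's even parity and compare to rp:
  r0: data parity 1, sent rp 0 → mismatch
  r1: data parity 0, sent rp 0 → ok
  r2: data parity 1, sent rp 1 → ok
Recompute each column's even parity and compare to cp:
  c0: data parity 0, sent cp 0 → ok
  c1: data parity 1, sent cp 1 → ok
  c2: data parity 1, sent cp 1 → ok
  c3: data parity 0, sent cp 1 → mismatch
  c4: data parity 0, sent cp 0 → ok
Exactly one row (r0) and one column (c3) fail → the flipped bit is at their intersection.

row 0, column 3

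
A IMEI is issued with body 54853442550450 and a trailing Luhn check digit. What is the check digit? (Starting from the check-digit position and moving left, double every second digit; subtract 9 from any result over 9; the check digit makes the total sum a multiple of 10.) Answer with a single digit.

Partial digits right→left: 0 5 4 0 5 5 2 4 4 3 5 8 4 5
Double every second digit counting from the check-digit position (so the 1st, 3rd, 5th, ... of the partial from the right).
  doubled (with −9 where >9): 0 8 1 4 8 1 8 → sum 30
  kept as-is: 5 0 5 4 3 8 5 → sum 30
Total = 30 + 30 = 60.
Check digit = (10 − (60 mod 10)) mod 10 = 0.

0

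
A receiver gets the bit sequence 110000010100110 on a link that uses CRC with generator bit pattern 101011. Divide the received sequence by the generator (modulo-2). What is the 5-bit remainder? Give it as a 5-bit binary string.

00000

Modulo-2 division of 110000010100110 by 101011:
  pos 0: 110000 XOR 101011 = 011011
  pos 1: 110110 XOR 101011 = 011101
  pos 2: 111011 XOR 101011 = 010000
  pos 3: 100000 XOR 101011 = 001011
  pos 5: 101110 XOR 101011 = 000101
  pos 8: 101011 XOR 101011 = 000000
Remainder = 00000 (zero — the frame passes the CRC check).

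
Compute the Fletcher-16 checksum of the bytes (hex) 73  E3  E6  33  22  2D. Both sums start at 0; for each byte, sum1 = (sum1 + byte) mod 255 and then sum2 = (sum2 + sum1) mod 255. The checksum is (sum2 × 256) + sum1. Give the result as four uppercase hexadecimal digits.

CEC0

Running sums (mod 255):
  after byte 0 (73): sum1=115, sum2=115
  after byte 1 (E3): sum1=87, sum2=202
  after byte 2 (E6): sum1=62, sum2=9
  after byte 3 (33): sum1=113, sum2=122
  after byte 4 (22): sum1=147, sum2=14
  after byte 5 (2D): sum1=192, sum2=206
Checksum = sum2·256 + sum1 = 206·256 + 192 = 52928 = 0xCEC0.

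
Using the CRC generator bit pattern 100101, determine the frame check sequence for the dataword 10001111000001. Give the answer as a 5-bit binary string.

01110

Append 5 zeros: 1000111100000100000. Divide by 100101 (XOR where the leading bit is 1):
  pos 0: 100011 XOR 100101 = 000110
  pos 3: 110110 XOR 100101 = 010011
  pos 4: 100110 XOR 100101 = 000011
  pos 8: 110001 XOR 100101 = 010100
  pos 9: 101000 XOR 100101 = 001101
  pos 11: 110100 XOR 100101 = 010001
  pos 12: 100010 XOR 100101 = 000111
Remainder (last 5 bits) = 01110. This is the CRC / FCS.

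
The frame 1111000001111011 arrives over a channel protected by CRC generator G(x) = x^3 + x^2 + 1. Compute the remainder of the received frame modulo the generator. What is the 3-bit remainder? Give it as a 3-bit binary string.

010

Modulo-2 division of 1111000001111011 by 1101:
  pos 0: 1111 XOR 1101 = 0010
  pos 2: 1000 XOR 1101 = 0101
  pos 3: 1010 XOR 1101 = 0111
  pos 4: 1110 XOR 1101 = 0011
  pos 6: 1101 XOR 1101 = 0000
  pos 10: 1110 XOR 1101 = 0011
  pos 12: 1111 XOR 1101 = 0010
Remainder = 010 (nonzero — an error is detected).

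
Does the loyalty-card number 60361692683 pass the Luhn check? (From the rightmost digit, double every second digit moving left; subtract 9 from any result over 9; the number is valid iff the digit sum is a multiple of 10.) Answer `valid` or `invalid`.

From the right, keep odd positions and double even positions (subtract 9 from any doubled value over 9):
  doubled (positions 2,4,...): 7 4 3 3 0 → sum 17
  kept (positions 1,3,...): 3 6 9 1 3 6 → sum 28
Total = 45.
45 mod 10 = 5, so the number is invalid.

invalid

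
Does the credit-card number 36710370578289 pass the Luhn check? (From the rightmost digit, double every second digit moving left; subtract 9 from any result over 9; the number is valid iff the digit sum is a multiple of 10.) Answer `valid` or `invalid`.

invalid

From the right, keep odd positions and double even positions (subtract 9 from any doubled value over 9):
  doubled (positions 2,4,...): 7 7 1 5 0 5 6 → sum 31
  kept (positions 1,3,...): 9 2 7 0 3 1 6 → sum 28
Total = 59.
59 mod 10 = 9, so the number is invalid.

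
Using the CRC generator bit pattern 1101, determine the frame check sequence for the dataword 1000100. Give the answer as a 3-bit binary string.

Append 3 zeros: 1000100000. Divide by 1101 (XOR where the leading bit is 1):
  pos 0: 1000 XOR 1101 = 0101
  pos 1: 1011 XOR 1101 = 0110
  pos 2: 1100 XOR 1101 = 0001
  pos 5: 1000 XOR 1101 = 0101
  pos 6: 1010 XOR 1101 = 0111
Remainder (last 3 bits) = 111. This is the CRC / FCS.

111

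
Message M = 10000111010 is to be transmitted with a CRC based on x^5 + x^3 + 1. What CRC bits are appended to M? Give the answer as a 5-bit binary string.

00000

Append 5 zeros: 1000011101000000. Divide by 101001 (XOR where the leading bit is 1):
  pos 0: 100001 XOR 101001 = 001000
  pos 2: 100011 XOR 101001 = 001010
  pos 4: 101001 XOR 101001 = 000000
Remainder (last 5 bits) = 00000. This is the CRC / FCS.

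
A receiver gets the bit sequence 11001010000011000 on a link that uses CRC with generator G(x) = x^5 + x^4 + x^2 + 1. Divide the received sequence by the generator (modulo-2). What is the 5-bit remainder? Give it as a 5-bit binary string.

00000

Modulo-2 division of 11001010000011000 by 110101:
  pos 0: 110010 XOR 110101 = 000111
  pos 3: 111100 XOR 110101 = 001001
  pos 5: 100100 XOR 110101 = 010001
  pos 6: 100010 XOR 110101 = 010111
  pos 7: 101111 XOR 110101 = 011010
  pos 8: 110101 XOR 110101 = 000000
Remainder = 00000 (zero — the frame passes the CRC check).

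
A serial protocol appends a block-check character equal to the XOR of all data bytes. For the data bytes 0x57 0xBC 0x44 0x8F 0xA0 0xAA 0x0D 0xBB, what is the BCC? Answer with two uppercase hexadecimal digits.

9C

XOR the bytes together:
  start with 0x57
  0x57 ⊕ 0xBC = 0xEB
  0xEB ⊕ 0x44 = 0xAF
  0xAF ⊕ 0x8F = 0x20
  0x20 ⊕ 0xA0 = 0x80
  0x80 ⊕ 0xAA = 0x2A
  0x2A ⊕ 0x0D = 0x27
  0x27 ⊕ 0xBB = 0x9C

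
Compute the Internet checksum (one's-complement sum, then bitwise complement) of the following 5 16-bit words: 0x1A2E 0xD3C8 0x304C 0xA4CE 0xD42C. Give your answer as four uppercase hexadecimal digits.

68C1

One's-complement addition (fold any carry out of bit 15 back into bit 0):
  0x1A2E + 0xD3C8 = 0x0EDF6
  0xEDF6 + 0x304C = 0x11E42 → wrap carry → 0x1E43
  0x1E43 + 0xA4CE = 0x0C311
  0xC311 + 0xD42C = 0x1973D → wrap carry → 0x973E
One's-complement sum = 0x973E.
Checksum = ~0x973E & 0xFFFF = 0x68C1.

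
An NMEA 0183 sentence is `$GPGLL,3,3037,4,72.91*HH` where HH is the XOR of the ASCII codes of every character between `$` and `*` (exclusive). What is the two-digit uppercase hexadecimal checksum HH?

73

XOR the ASCII codes of the payload characters:
  'G' = 0x47 → acc = 0x47
  'P' = 0x50 → acc = 0x17
  'G' = 0x47 → acc = 0x50
  'L' = 0x4C → acc = 0x1C
  'L' = 0x4C → acc = 0x50
  ',' = 0x2C → acc = 0x7C
  '3' = 0x33 → acc = 0x4F
  ',' = 0x2C → acc = 0x63
  '3' = 0x33 → acc = 0x50
  '0' = 0x30 → acc = 0x60
  '3' = 0x33 → acc = 0x53
  '7' = 0x37 → acc = 0x64
  ',' = 0x2C → acc = 0x48
  '4' = 0x34 → acc = 0x7C
  ',' = 0x2C → acc = 0x50
  '7' = 0x37 → acc = 0x67
  '2' = 0x32 → acc = 0x55
  '.' = 0x2E → acc = 0x7B
  '9' = 0x39 → acc = 0x42
  '1' = 0x31 → acc = 0x73
Checksum = 0x73.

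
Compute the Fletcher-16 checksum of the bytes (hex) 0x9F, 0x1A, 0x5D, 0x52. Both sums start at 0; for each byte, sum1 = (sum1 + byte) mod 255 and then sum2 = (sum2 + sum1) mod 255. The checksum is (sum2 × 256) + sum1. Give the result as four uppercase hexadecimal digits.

D969

Running sums (mod 255):
  after byte 0 (0x9F): sum1=159, sum2=159
  after byte 1 (0x1A): sum1=185, sum2=89
  after byte 2 (0x5D): sum1=23, sum2=112
  after byte 3 (0x52): sum1=105, sum2=217
Checksum = sum2·256 + sum1 = 217·256 + 105 = 55657 = 0xD969.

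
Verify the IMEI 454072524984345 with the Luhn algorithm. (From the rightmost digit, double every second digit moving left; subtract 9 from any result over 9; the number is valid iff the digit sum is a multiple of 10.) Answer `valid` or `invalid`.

invalid

From the right, keep odd positions and double even positions (subtract 9 from any doubled value over 9):
  doubled (positions 2,4,...): 8 8 9 4 4 0 1 → sum 34
  kept (positions 1,3,...): 5 3 8 4 5 7 4 4 → sum 40
Total = 74.
74 mod 10 = 4, so the number is invalid.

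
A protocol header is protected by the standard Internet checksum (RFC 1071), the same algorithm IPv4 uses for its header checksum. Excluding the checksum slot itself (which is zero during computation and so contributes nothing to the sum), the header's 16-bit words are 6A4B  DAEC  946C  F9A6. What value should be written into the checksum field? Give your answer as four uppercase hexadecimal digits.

One's-complement addition (fold any carry out of bit 15 back into bit 0):
  0x6A4B + 0xDAEC = 0x14537 → wrap carry → 0x4538
  0x4538 + 0x946C = 0x0D9A4
  0xD9A4 + 0xF9A6 = 0x1D34A → wrap carry → 0xD34B
One's-complement sum = 0xD34B.
Checksum = ~0xD34B & 0xFFFF = 0x2CB4.

2CB4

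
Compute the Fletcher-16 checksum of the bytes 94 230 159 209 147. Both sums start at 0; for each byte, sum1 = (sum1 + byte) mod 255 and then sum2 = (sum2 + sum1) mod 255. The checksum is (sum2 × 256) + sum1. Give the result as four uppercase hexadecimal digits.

894A

Running sums (mod 255):
  after byte 0 (94): sum1=94, sum2=94
  after byte 1 (230): sum1=69, sum2=163
  after byte 2 (159): sum1=228, sum2=136
  after byte 3 (209): sum1=182, sum2=63
  after byte 4 (147): sum1=74, sum2=137
Checksum = sum2·256 + sum1 = 137·256 + 74 = 35146 = 0x894A.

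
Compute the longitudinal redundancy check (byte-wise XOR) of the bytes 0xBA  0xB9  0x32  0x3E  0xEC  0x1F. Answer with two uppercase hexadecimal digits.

FC

XOR the bytes together:
  start with 0xBA
  0xBA ⊕ 0xB9 = 0x03
  0x03 ⊕ 0x32 = 0x31
  0x31 ⊕ 0x3E = 0x0F
  0x0F ⊕ 0xEC = 0xE3
  0xE3 ⊕ 0x1F = 0xFC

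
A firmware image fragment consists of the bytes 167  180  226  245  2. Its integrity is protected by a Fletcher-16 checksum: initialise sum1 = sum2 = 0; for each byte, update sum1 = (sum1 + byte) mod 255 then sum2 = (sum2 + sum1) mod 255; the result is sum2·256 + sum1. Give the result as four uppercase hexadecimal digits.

Running sums (mod 255):
  after byte 0 (167): sum1=167, sum2=167
  after byte 1 (180): sum1=92, sum2=4
  after byte 2 (226): sum1=63, sum2=67
  after byte 3 (245): sum1=53, sum2=120
  after byte 4 (2): sum1=55, sum2=175
Checksum = sum2·256 + sum1 = 175·256 + 55 = 44855 = 0xAF37.

AF37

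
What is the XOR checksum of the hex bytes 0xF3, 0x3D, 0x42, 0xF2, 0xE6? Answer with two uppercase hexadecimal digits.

98

XOR the bytes together:
  start with 0xF3
  0xF3 ⊕ 0x3D = 0xCE
  0xCE ⊕ 0x42 = 0x8C
  0x8C ⊕ 0xF2 = 0x7E
  0x7E ⊕ 0xE6 = 0x98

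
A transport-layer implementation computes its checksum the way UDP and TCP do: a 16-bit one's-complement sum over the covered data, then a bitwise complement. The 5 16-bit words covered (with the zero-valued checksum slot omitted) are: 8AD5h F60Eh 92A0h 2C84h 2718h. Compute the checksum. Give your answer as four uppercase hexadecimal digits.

One's-complement addition (fold any carry out of bit 15 back into bit 0):
  0x8AD5 + 0xF60E = 0x180E3 → wrap carry → 0x80E4
  0x80E4 + 0x92A0 = 0x11384 → wrap carry → 0x1385
  0x1385 + 0x2C84 = 0x04009
  0x4009 + 0x2718 = 0x06721
One's-complement sum = 0x6721.
Checksum = ~0x6721 & 0xFFFF = 0x98DE.

98DE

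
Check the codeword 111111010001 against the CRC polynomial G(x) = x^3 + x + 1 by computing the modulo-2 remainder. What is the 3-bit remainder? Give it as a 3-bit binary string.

Modulo-2 division of 111111010001 by 1011:
  pos 0: 1111 XOR 1011 = 0100
  pos 1: 1001 XOR 1011 = 0010
  pos 3: 1010 XOR 1011 = 0001
  pos 6: 1100 XOR 1011 = 0111
  pos 7: 1110 XOR 1011 = 0101
  pos 8: 1011 XOR 1011 = 0000
Remainder = 000 (zero — the frame passes the CRC check).

000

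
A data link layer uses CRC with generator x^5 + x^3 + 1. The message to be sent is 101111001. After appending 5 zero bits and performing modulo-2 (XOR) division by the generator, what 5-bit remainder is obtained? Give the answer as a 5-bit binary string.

00111

Append 5 zeros: 10111100100000. Divide by 101001 (XOR where the leading bit is 1):
  pos 0: 101111 XOR 101001 = 000110
  pos 3: 110001 XOR 101001 = 011000
  pos 4: 110000 XOR 101001 = 011001
  pos 5: 110010 XOR 101001 = 011011
  pos 6: 110110 XOR 101001 = 011111
  pos 7: 111110 XOR 101001 = 010111
  pos 8: 101110 XOR 101001 = 000111
Remainder (last 5 bits) = 00111. This is the CRC / FCS.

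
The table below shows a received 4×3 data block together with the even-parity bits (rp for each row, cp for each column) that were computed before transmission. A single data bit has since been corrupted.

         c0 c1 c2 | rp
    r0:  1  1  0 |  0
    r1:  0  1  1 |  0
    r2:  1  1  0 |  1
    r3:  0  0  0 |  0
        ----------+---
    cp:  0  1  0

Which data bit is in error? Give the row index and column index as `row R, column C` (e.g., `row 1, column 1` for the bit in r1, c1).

row 2, column 2

Recompute each row's even parity and compare to rp:
  r0: data parity 0, sent rp 0 → ok
  r1: data parity 0, sent rp 0 → ok
  r2: data parity 0, sent rp 1 → mismatch
  r3: data parity 0, sent rp 0 → ok
Recompute each column's even parity and compare to cp:
  c0: data parity 0, sent cp 0 → ok
  c1: data parity 1, sent cp 1 → ok
  c2: data parity 1, sent cp 0 → mismatch
Exactly one row (r2) and one column (c2) fail → the flipped bit is at their intersection.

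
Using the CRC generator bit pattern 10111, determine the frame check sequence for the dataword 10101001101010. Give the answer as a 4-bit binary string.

Append 4 zeros: 101010011010100000. Divide by 10111 (XOR where the leading bit is 1):
  pos 0: 10101 XOR 10111 = 00010
  pos 3: 10001 XOR 10111 = 00110
  pos 5: 11010 XOR 10111 = 01101
  pos 6: 11011 XOR 10111 = 01100
  pos 7: 11000 XOR 10111 = 01111
  pos 8: 11111 XOR 10111 = 01000
  pos 9: 10000 XOR 10111 = 00111
  pos 11: 11100 XOR 10111 = 01011
  pos 12: 10110 XOR 10111 = 00001
Remainder (last 4 bits) = 0010. This is the CRC / FCS.

0010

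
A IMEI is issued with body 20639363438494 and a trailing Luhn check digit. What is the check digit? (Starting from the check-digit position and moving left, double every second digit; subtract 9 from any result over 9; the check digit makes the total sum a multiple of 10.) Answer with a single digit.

Partial digits right→left: 4 9 4 8 3 4 3 6 3 9 3 6 0 2
Double every second digit counting from the check-digit position (so the 1st, 3rd, 5th, ... of the partial from the right).
  doubled (with −9 where >9): 8 8 6 6 6 6 0 → sum 40
  kept as-is: 9 8 4 6 9 6 2 → sum 44
Total = 40 + 44 = 84.
Check digit = (10 − (84 mod 10)) mod 10 = 6.

6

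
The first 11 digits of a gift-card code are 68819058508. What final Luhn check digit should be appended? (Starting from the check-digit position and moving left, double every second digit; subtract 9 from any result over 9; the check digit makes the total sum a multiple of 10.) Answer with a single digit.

5

Partial digits right→left: 8 0 5 8 5 0 9 1 8 8 6
Double every second digit counting from the check-digit position (so the 1st, 3rd, 5th, ... of the partial from the right).
  doubled (with −9 where >9): 7 1 1 9 7 3 → sum 28
  kept as-is: 0 8 0 1 8 → sum 17
Total = 28 + 17 = 45.
Check digit = (10 − (45 mod 10)) mod 10 = 5.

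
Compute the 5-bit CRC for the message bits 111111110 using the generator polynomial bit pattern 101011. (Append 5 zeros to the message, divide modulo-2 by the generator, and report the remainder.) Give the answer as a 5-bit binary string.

11000

Append 5 zeros: 11111111000000. Divide by 101011 (XOR where the leading bit is 1):
  pos 0: 111111 XOR 101011 = 010100
  pos 1: 101001 XOR 101011 = 000010
  pos 5: 101000 XOR 101011 = 000011
Remainder (last 5 bits) = 11000. This is the CRC / FCS.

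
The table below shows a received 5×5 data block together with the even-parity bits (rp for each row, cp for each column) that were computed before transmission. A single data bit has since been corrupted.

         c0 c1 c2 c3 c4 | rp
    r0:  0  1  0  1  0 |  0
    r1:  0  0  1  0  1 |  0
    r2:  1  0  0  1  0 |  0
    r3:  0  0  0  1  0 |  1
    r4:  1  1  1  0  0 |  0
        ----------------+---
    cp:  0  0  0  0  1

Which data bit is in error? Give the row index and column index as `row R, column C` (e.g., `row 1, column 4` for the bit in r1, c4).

row 4, column 3

Recompute each row's even parity and compare to rp:
  r0: data parity 0, sent rp 0 → ok
  r1: data parity 0, sent rp 0 → ok
  r2: data parity 0, sent rp 0 → ok
  r3: data parity 1, sent rp 1 → ok
  r4: data parity 1, sent rp 0 → mismatch
Recompute each column's even parity and compare to cp:
  c0: data parity 0, sent cp 0 → ok
  c1: data parity 0, sent cp 0 → ok
  c2: data parity 0, sent cp 0 → ok
  c3: data parity 1, sent cp 0 → mismatch
  c4: data parity 1, sent cp 1 → ok
Exactly one row (r4) and one column (c3) fail → the flipped bit is at their intersection.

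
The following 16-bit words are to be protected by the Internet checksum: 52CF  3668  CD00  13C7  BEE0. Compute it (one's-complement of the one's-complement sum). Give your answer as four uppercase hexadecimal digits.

One's-complement addition (fold any carry out of bit 15 back into bit 0):
  0x52CF + 0x3668 = 0x08937
  0x8937 + 0xCD00 = 0x15637 → wrap carry → 0x5638
  0x5638 + 0x13C7 = 0x069FF
  0x69FF + 0xBEE0 = 0x128DF → wrap carry → 0x28E0
One's-complement sum = 0x28E0.
Checksum = ~0x28E0 & 0xFFFF = 0xD71F.

D71F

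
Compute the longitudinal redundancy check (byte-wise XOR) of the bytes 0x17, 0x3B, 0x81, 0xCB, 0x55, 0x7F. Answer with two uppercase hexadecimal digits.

XOR the bytes together:
  start with 0x17
  0x17 ⊕ 0x3B = 0x2C
  0x2C ⊕ 0x81 = 0xAD
  0xAD ⊕ 0xCB = 0x66
  0x66 ⊕ 0x55 = 0x33
  0x33 ⊕ 0x7F = 0x4C

4C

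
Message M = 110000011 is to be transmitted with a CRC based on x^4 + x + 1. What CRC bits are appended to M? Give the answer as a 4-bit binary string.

Append 4 zeros: 1100000110000. Divide by 10011 (XOR where the leading bit is 1):
  pos 0: 11000 XOR 10011 = 01011
  pos 1: 10110 XOR 10011 = 00101
  pos 3: 10101 XOR 10011 = 00110
  pos 5: 11010 XOR 10011 = 01001
  pos 6: 10010 XOR 10011 = 00001
Remainder (last 4 bits) = 0100. This is the CRC / FCS.

0100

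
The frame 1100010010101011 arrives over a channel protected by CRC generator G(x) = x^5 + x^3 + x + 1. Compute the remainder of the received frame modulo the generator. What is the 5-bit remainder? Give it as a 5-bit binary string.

00000

Modulo-2 division of 1100010010101011 by 101011:
  pos 0: 110001 XOR 101011 = 011010
  pos 1: 110100 XOR 101011 = 011111
  pos 2: 111110 XOR 101011 = 010101
  pos 3: 101011 XOR 101011 = 000000
  pos 10: 101011 XOR 101011 = 000000
Remainder = 00000 (zero — the frame passes the CRC check).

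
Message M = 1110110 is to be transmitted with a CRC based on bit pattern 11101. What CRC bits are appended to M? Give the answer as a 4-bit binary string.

Append 4 zeros: 11101100000. Divide by 11101 (XOR where the leading bit is 1):
  pos 0: 11101 XOR 11101 = 00000
  pos 5: 10000 XOR 11101 = 01101
  pos 6: 11010 XOR 11101 = 00111
Remainder (last 4 bits) = 0111. This is the CRC / FCS.

0111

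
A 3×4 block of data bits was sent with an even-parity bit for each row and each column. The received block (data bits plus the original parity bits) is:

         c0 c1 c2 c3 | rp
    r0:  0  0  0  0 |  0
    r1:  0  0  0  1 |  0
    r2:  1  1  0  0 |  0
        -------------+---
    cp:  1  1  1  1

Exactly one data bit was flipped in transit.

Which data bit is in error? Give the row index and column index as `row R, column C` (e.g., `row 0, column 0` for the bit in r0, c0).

Recompute each row's even parity and compare to rp:
  r0: data parity 0, sent rp 0 → ok
  r1: data parity 1, sent rp 0 → mismatch
  r2: data parity 0, sent rp 0 → ok
Recompute each column's even parity and compare to cp:
  c0: data parity 1, sent cp 1 → ok
  c1: data parity 1, sent cp 1 → ok
  c2: data parity 0, sent cp 1 → mismatch
  c3: data parity 1, sent cp 1 → ok
Exactly one row (r1) and one column (c2) fail → the flipped bit is at their intersection.

row 1, column 2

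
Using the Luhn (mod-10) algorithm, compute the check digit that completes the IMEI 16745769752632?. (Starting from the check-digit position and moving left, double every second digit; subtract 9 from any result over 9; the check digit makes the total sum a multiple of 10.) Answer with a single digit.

6

Partial digits right→left: 2 3 6 2 5 7 9 6 7 5 4 7 6 1
Double every second digit counting from the check-digit position (so the 1st, 3rd, 5th, ... of the partial from the right).
  doubled (with −9 where >9): 4 3 1 9 5 8 3 → sum 33
  kept as-is: 3 2 7 6 5 7 1 → sum 31
Total = 33 + 31 = 64.
Check digit = (10 − (64 mod 10)) mod 10 = 6.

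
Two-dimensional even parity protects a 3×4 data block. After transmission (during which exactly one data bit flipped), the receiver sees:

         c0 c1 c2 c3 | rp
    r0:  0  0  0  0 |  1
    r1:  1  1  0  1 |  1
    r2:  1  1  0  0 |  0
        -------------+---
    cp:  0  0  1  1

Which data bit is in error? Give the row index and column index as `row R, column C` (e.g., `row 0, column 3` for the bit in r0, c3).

row 0, column 2

Recompute each row's even parity and compare to rp:
  r0: data parity 0, sent rp 1 → mismatch
  r1: data parity 1, sent rp 1 → ok
  r2: data parity 0, sent rp 0 → ok
Recompute each column's even parity and compare to cp:
  c0: data parity 0, sent cp 0 → ok
  c1: data parity 0, sent cp 0 → ok
  c2: data parity 0, sent cp 1 → mismatch
  c3: data parity 1, sent cp 1 → ok
Exactly one row (r0) and one column (c2) fail → the flipped bit is at their intersection.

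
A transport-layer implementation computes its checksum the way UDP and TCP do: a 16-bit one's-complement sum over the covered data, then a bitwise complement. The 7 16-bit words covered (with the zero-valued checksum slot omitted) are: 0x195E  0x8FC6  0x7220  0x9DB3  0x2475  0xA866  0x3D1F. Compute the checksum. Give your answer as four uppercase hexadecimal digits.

3D0C

One's-complement addition (fold any carry out of bit 15 back into bit 0):
  0x195E + 0x8FC6 = 0x0A924
  0xA924 + 0x7220 = 0x11B44 → wrap carry → 0x1B45
  0x1B45 + 0x9DB3 = 0x0B8F8
  0xB8F8 + 0x2475 = 0x0DD6D
  0xDD6D + 0xA866 = 0x185D3 → wrap carry → 0x85D4
  0x85D4 + 0x3D1F = 0x0C2F3
One's-complement sum = 0xC2F3.
Checksum = ~0xC2F3 & 0xFFFF = 0x3D0C.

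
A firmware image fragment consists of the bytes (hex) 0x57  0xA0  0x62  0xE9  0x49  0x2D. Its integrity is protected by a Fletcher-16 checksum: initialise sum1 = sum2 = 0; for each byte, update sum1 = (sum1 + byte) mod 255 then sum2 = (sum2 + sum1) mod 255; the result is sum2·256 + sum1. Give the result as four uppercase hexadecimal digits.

36BA

Running sums (mod 255):
  after byte 0 (0x57): sum1=87, sum2=87
  after byte 1 (0xA0): sum1=247, sum2=79
  after byte 2 (0x62): sum1=90, sum2=169
  after byte 3 (0xE9): sum1=68, sum2=237
  after byte 4 (0x49): sum1=141, sum2=123
  after byte 5 (0x2D): sum1=186, sum2=54
Checksum = sum2·256 + sum1 = 54·256 + 186 = 14010 = 0x36BA.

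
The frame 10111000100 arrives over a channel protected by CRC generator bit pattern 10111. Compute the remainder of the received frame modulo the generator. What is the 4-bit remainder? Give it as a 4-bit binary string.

Modulo-2 division of 10111000100 by 10111:
  pos 0: 10111 XOR 10111 = 00000
Remainder = 0100 (nonzero — an error is detected).

0100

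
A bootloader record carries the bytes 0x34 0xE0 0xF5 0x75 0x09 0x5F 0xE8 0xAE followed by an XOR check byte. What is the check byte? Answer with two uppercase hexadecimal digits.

44

XOR the bytes together:
  start with 0x34
  0x34 ⊕ 0xE0 = 0xD4
  0xD4 ⊕ 0xF5 = 0x21
  0x21 ⊕ 0x75 = 0x54
  0x54 ⊕ 0x09 = 0x5D
  0x5D ⊕ 0x5F = 0x02
  0x02 ⊕ 0xE8 = 0xEA
  0xEA ⊕ 0xAE = 0x44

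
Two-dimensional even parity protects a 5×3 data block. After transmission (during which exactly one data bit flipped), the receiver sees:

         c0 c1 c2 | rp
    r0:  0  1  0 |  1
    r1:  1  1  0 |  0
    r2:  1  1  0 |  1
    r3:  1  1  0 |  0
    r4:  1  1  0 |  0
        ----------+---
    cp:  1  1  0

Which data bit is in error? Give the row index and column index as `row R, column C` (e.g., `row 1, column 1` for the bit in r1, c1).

row 2, column 0

Recompute each row's even parity and compare to rp:
  r0: data parity 1, sent rp 1 → ok
  r1: data parity 0, sent rp 0 → ok
  r2: data parity 0, sent rp 1 → mismatch
  r3: data parity 0, sent rp 0 → ok
  r4: data parity 0, sent rp 0 → ok
Recompute each column's even parity and compare to cp:
  c0: data parity 0, sent cp 1 → mismatch
  c1: data parity 1, sent cp 1 → ok
  c2: data parity 0, sent cp 0 → ok
Exactly one row (r2) and one column (c0) fail → the flipped bit is at their intersection.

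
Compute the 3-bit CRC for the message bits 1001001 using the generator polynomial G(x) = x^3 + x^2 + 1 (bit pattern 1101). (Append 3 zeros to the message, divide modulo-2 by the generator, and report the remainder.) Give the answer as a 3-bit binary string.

111

Append 3 zeros: 1001001000. Divide by 1101 (XOR where the leading bit is 1):
  pos 0: 1001 XOR 1101 = 0100
  pos 1: 1000 XOR 1101 = 0101
  pos 2: 1010 XOR 1101 = 0111
  pos 3: 1111 XOR 1101 = 0010
  pos 5: 1000 XOR 1101 = 0101
  pos 6: 1010 XOR 1101 = 0111
Remainder (last 3 bits) = 111. This is the CRC / FCS.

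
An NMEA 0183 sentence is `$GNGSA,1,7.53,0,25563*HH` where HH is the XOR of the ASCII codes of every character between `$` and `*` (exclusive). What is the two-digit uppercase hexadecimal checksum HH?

75

XOR the ASCII codes of the payload characters:
  'G' = 0x47 → acc = 0x47
  'N' = 0x4E → acc = 0x09
  'G' = 0x47 → acc = 0x4E
  'S' = 0x53 → acc = 0x1D
  'A' = 0x41 → acc = 0x5C
  ',' = 0x2C → acc = 0x70
  '1' = 0x31 → acc = 0x41
  ',' = 0x2C → acc = 0x6D
  '7' = 0x37 → acc = 0x5A
  '.' = 0x2E → acc = 0x74
  '5' = 0x35 → acc = 0x41
  '3' = 0x33 → acc = 0x72
  ',' = 0x2C → acc = 0x5E
  '0' = 0x30 → acc = 0x6E
  ',' = 0x2C → acc = 0x42
  '2' = 0x32 → acc = 0x70
  '5' = 0x35 → acc = 0x45
  '5' = 0x35 → acc = 0x70
  '6' = 0x36 → acc = 0x46
  '3' = 0x33 → acc = 0x75
Checksum = 0x75.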